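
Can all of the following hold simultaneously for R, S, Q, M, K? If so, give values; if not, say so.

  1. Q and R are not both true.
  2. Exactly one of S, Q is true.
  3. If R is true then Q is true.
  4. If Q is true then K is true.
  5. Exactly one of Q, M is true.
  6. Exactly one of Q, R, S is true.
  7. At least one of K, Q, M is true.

R = False, S = False, Q = True, M = False, K = True

  (1) Q=T, R=F — not both ✓
  (2) {S, Q}: 1 true — exactly one ✓
  (3) R=F ⇒ Q: vacuous ✓
  (4) Q=T ⇒ K: T ✓
  (5) {Q, M}: 1 true — exactly one ✓
  (6) {Q, R, S}: 1 true — exactly one ✓
  (7) {K, Q, M}: 2 true — at least one ✓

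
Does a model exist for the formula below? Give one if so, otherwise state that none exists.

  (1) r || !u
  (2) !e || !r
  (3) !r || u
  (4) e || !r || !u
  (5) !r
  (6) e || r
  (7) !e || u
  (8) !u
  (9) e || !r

Unsatisfiable

Case r = True:
  Clause (!r) is falsified — contradiction.
Case r = False:
  (r || !u) forces u = False.
  (e || r) forces e = True.
  Clause (!e || u) is falsified — contradiction.
Both cases fail, so the formula is unsatisfiable.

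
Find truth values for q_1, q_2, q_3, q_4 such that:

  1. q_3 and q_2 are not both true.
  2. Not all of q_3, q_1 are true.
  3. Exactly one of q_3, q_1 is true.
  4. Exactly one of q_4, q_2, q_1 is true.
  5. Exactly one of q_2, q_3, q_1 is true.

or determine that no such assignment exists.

q_1: False, q_2: False, q_3: True, q_4: True

  (1) q_3=T, q_2=F — not both ✓
  (2) {q_3, q_1}: 1/2 true — not all ✓
  (3) {q_3, q_1}: 1 true — exactly one ✓
  (4) {q_4, q_2, q_1}: 1 true — exactly one ✓
  (5) {q_2, q_3, q_1}: 1 true — exactly one ✓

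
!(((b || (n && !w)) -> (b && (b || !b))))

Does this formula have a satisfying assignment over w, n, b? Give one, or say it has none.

w = False, n = True, b = False

  !(((b || (n && !w)) -> (b && (b || !b)))) = True
    (b || (n && !w)) -> (b && (b || !b)) = False
      b || (n && !w) = True
        n && !w = True
          !w = True
      b && (b || !b) = False
        b || !b = True
          !b = True
The formula evaluates to True.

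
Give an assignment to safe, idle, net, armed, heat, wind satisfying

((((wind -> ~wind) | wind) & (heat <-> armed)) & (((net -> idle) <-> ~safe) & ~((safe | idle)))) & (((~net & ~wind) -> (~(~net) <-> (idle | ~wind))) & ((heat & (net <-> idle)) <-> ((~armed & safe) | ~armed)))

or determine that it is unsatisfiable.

The formula is unsatisfiable.

Case safe = True: the conjunct ~((safe | idle)) becomes ~((True | idle)) = False.
Case safe = False: the formula simplifies to ((((wind -> ~wind) | wind) & (heat <-> armed)) & ((net -> idle) & ~idle)) & (((~net & ~wind) -> (~(~net) <-> (idle | ~wind))) & ((heat & (net <-> idle)) <-> ~armed)).
  idle = True: the conjunct ~idle is False.
  idle = False: simplifies to ((((wind -> ~wind) | wind) & (heat <-> armed)) & ~net) & (((~net & ~wind) -> (~(~net) <-> ~wind)) & ((heat & ~net) <-> ~armed)).
    net = True: the conjunct ~net is False.
    net = False: simplifies to (((wind -> ~wind) | wind) & (heat <-> armed)) & ((~wind -> wind) & (heat <-> ~armed)).
      wind = True: simplifies to (heat <-> armed) & (heat <-> ~armed).
        armed = True: simplifies to heat & ~heat.
          heat = True: the conjunct ~heat is False.
          heat = False: the conjunct heat is False.
        armed = False: simplifies to ~heat & heat.
          heat = True: the conjunct ~heat is False.
          heat = False: the conjunct heat is False.
      wind = False: the conjunct ~wind -> wind becomes ~False -> False = False.
Both cases fail — unsatisfiable.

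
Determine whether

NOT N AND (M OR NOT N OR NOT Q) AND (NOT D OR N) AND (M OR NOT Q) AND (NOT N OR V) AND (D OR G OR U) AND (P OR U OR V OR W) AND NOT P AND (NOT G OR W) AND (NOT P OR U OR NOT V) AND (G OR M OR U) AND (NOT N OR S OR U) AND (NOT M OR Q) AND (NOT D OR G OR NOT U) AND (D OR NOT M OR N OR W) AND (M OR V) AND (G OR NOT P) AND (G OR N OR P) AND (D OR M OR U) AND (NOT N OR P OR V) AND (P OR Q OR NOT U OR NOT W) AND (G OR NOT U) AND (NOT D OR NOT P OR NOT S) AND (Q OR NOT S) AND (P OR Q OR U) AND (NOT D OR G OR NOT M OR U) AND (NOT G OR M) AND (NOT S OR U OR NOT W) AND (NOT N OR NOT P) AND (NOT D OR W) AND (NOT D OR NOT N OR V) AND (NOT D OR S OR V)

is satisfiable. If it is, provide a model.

D = False, V = True, M = True, W = True, S = False, G = True, Q = True, P = False, U = False, N = False

Unit clause (NOT N) forces N = False.
In (NOT D OR N) only NOT D is left, so D = False.
Unit clause (NOT P) forces P = False.
In (G OR N OR P) only G is left, so G = True.
In (NOT G OR M) only M is left, so M = True.
In (NOT G OR W) only W is left, so W = True.
In (NOT M OR Q) only Q is left, so Q = True.
Set V = True.
Set S = False.
Set U = False.
All clauses satisfied.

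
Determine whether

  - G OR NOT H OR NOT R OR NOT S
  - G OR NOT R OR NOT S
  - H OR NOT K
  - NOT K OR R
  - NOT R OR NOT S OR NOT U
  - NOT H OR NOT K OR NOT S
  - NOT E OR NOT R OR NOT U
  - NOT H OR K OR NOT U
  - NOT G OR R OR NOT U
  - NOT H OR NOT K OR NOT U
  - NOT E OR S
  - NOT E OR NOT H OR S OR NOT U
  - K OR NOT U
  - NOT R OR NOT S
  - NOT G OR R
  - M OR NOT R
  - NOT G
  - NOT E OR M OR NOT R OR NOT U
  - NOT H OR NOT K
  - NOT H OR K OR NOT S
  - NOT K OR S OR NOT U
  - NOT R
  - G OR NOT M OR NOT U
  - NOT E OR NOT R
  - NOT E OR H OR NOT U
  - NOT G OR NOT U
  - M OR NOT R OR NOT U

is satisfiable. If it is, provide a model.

U = False, G = False, H = False, K = False, S = True, R = False, M = False, E = False

Unit clause (NOT G) forces G = False.
Unit clause (NOT R) forces R = False.
In (NOT K OR R) only NOT K is left, so K = False.
In (K OR NOT U) only NOT U is left, so U = False.
Set H = False.
Set S = True.
Set M = False.
Set E = False.
All clauses satisfied.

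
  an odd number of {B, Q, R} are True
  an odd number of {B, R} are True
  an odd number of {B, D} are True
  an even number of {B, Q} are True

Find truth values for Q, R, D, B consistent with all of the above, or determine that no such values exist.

Q = False, R = True, D = True, B = False

{B, Q, R}: 1 true → odd ✓
{B, R}: 1 true → odd ✓
{B, D}: 1 true → odd ✓
{B, Q}: 0 true → even ✓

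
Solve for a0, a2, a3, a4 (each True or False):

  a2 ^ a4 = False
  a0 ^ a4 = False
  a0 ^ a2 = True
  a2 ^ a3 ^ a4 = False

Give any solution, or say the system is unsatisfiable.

Adding constraints 1, 2, 3 mod 2: every variable appears an even number of times on the left, so the left side is 0.
But the right sides sum to 1 (mod 2). 0 ≠ 1 — the system is inconsistent.

Unsatisfiable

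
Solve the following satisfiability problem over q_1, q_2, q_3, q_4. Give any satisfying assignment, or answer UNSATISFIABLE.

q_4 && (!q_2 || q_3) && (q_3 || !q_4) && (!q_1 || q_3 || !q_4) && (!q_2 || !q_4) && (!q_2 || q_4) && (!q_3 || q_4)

q_1=F, q_2=F, q_3=T, q_4=T

Unit clause (q_4) forces q_4 = True.
In (q_3 || !q_4) only q_3 is left, so q_3 = True.
In (!q_2 || !q_4) only !q_2 is left, so q_2 = False.
Set q_1 = False.
Check each clause:
  (q_4): q_4 holds.
  (!q_2 || q_3): !q_2 holds.
  (q_3 || !q_4): q_3 holds.
  (!q_1 || q_3 || !q_4): !q_1 holds.
  (!q_2 || !q_4): !q_2 holds.
  (!q_2 || q_4): !q_2 holds.
  (!q_3 || q_4): q_4 holds.
All clauses satisfied.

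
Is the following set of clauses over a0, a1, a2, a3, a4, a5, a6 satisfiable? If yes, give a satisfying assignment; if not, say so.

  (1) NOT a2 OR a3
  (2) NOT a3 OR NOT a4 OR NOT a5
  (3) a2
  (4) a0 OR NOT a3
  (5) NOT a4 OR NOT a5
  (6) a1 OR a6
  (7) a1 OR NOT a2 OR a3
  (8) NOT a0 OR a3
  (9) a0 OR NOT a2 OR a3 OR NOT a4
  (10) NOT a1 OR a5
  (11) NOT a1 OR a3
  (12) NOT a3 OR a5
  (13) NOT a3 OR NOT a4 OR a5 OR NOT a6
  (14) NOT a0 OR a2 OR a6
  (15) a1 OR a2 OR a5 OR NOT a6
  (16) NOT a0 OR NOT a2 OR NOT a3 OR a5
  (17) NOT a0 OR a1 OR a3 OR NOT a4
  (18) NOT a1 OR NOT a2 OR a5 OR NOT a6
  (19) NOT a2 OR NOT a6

a0 = True; a1 = True; a2 = True; a3 = True; a4 = False; a5 = True; a6 = False

Unit clause (a2) forces a2 = True.
In (NOT a2 OR NOT a6) only NOT a6 is left, so a6 = False.
In (NOT a2 OR a3) only a3 is left, so a3 = True.
In (a0 OR NOT a3) only a0 is left, so a0 = True.
In (a1 OR a6) only a1 is left, so a1 = True.
In (NOT a1 OR a5) only a5 is left, so a5 = True.
In (NOT a3 OR NOT a4 OR NOT a5) only NOT a4 is left, so a4 = False.
All clauses satisfied.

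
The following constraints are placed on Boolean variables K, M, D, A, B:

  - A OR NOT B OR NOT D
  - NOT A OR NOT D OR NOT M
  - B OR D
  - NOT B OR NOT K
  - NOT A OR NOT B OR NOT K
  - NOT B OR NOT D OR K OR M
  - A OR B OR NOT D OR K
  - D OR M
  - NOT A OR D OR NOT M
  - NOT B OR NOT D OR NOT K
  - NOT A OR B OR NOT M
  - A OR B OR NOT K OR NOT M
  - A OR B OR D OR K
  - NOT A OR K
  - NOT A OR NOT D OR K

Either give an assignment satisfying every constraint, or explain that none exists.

K = True; M = False; D = True; A = True; B = False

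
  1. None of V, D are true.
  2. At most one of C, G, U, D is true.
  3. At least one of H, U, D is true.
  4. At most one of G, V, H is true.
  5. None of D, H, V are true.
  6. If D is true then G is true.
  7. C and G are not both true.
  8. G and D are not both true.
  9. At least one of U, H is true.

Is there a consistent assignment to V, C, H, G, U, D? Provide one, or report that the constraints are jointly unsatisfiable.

V: False, C: False, H: False, G: False, U: True, D: False

  (1) {V, D}: 0 true — none ✓
  (2) {C, G, U, D}: 1 true — at most one ✓
  (3) {H, U, D}: 1 true — at least one ✓
  (4) {G, V, H}: 0 true — at most one ✓
  (5) {D, H, V}: 0 true — none ✓
  (6) D=F ⇒ G: vacuous ✓
  (7) C=F, G=F — not both ✓
  (8) G=F, D=F — not both ✓
  (9) {U, H}: 1 true — at least one ✓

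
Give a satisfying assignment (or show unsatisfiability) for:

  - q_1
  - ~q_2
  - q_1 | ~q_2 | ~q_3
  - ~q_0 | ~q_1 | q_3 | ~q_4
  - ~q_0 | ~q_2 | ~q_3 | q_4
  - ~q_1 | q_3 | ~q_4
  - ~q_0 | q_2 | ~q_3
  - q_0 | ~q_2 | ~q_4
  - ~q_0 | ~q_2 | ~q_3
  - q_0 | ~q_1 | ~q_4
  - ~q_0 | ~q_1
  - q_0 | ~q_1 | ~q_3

Unit clause (q_1) forces q_1 = True.
Unit clause (~q_2) forces q_2 = False.
In (~q_0 | ~q_1) only ~q_0 is left, so q_0 = False.
In (q_0 | ~q_1 | ~q_3) only ~q_3 is left, so q_3 = False.
In (~q_1 | q_3 | ~q_4) only ~q_4 is left, so q_4 = False.
All clauses satisfied.

q_0 = False, q_1 = True, q_2 = False, q_3 = False, q_4 = False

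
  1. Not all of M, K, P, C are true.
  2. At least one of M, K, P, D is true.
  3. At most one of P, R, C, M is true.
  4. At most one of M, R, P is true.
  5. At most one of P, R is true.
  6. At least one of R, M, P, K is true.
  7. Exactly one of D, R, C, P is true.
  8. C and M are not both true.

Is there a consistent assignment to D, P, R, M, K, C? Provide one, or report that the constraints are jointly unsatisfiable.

D = False; P = False; R = False; M = False; K = True; C = True

  (1) {M, K, P, C}: 2/4 true — not all ✓
  (2) {M, K, P, D}: 1 true — at least one ✓
  (3) {P, R, C, M}: 1 true — at most one ✓
  (4) {M, R, P}: 0 true — at most one ✓
  (5) {P, R}: 0 true — at most one ✓
  (6) {R, M, P, K}: 1 true — at least one ✓
  (7) {D, R, C, P}: 1 true — exactly one ✓
  (8) C=T, M=F — not both ✓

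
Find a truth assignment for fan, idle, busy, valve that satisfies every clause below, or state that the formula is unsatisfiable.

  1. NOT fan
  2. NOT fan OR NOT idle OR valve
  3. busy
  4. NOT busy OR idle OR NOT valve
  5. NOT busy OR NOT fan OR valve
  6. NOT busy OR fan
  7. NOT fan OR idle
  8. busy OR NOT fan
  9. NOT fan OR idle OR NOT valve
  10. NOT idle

Case fan = True:
  Clause (NOT fan) is falsified — contradiction.
Case fan = False:
  (busy) forces busy = True.
  Clause (NOT busy OR fan) is falsified — contradiction.
Both cases fail, so the formula is unsatisfiable.

No satisfying assignment exists.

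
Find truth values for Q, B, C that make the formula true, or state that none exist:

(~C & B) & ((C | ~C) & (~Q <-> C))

Q = True, B = True, C = False

  ~C & B = True
    ~C = True
  (C | ~C) & (~Q <-> C) = True
    C | ~C = True
      ~C = True
    ~Q <-> C = True
      ~Q = False
Both conjuncts True, so the formula holds.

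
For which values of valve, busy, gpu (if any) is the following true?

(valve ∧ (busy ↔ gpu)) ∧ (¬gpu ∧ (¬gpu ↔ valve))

valve = True; busy = False; gpu = False

  valve ∧ (busy ↔ gpu) = True
    busy ↔ gpu = True
  ¬gpu ∧ (¬gpu ↔ valve) = True
    ¬gpu = True
    ¬gpu ↔ valve = True
      ¬gpu = True
Both conjuncts True, so the formula holds.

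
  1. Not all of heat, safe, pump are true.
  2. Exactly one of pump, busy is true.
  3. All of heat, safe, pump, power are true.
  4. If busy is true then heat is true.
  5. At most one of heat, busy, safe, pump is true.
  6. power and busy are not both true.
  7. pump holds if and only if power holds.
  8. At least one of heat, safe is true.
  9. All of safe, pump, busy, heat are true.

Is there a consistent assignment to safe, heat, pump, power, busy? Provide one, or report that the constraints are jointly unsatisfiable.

Case safe = True:
  (3) forces heat = True.
  Constraint (5) is violated (heat=T, safe=T) — contradiction.
Case safe = False:
  Constraint (3) is violated (safe=F) — contradiction.
Both cases fail — unsatisfiable.

UNSATISFIABLE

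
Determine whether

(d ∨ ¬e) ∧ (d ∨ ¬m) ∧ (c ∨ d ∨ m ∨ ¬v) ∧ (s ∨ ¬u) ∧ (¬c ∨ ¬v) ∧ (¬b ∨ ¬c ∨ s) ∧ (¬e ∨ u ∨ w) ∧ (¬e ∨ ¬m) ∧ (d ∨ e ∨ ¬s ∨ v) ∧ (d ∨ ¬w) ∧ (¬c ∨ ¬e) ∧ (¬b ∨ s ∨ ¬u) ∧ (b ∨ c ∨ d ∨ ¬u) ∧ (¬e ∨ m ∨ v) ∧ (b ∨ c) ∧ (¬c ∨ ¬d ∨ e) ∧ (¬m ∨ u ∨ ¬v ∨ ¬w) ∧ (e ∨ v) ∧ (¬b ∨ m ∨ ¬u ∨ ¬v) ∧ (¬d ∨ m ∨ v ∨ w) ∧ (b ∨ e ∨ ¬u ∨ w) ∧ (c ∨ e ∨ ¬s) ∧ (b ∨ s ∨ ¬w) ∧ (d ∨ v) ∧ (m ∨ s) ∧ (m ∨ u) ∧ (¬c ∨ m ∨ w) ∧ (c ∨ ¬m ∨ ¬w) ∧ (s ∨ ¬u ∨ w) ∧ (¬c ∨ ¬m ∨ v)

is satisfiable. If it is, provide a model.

w=F, m=T, s=F, c=F, e=F, d=T, b=T, u=F, v=T

Set w = False.
Set m = True.
  then (d ∨ ¬m) forces d = True.
  then (¬e ∨ ¬m) forces e = False.
  then (¬c ∨ ¬d ∨ e) forces c = False.
  then (e ∨ v) forces v = True.
  then (c ∨ e ∨ ¬s) forces s = False.
  then (s ∨ ¬u ∨ w) forces u = False.
  then (b ∨ c) forces b = True.
All clauses satisfied.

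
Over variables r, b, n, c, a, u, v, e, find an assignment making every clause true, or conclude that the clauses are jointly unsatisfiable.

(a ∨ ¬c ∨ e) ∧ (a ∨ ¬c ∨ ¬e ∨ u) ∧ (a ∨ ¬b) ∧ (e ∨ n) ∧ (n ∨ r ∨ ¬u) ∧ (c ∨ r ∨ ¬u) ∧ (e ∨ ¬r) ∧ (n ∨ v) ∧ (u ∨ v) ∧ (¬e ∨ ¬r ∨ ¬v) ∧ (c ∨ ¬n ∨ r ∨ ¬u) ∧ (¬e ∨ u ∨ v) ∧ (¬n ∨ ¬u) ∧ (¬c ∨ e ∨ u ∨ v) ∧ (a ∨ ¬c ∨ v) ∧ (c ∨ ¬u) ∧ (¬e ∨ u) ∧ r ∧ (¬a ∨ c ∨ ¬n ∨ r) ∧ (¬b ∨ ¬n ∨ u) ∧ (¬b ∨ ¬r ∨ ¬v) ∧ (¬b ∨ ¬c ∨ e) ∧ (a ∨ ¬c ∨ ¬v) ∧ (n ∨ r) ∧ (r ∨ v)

Unsatisfiable

Case r = True:
  (e ∨ ¬r) forces e = True.
  (¬e ∨ ¬r ∨ ¬v) forces v = False.
  (n ∨ v) forces n = True.
  (u ∨ v) forces u = True.
  Clause (¬n ∨ ¬u) is falsified — contradiction.
Case r = False:
  Clause (r) is falsified — contradiction.
Both cases fail, so the formula is unsatisfiable.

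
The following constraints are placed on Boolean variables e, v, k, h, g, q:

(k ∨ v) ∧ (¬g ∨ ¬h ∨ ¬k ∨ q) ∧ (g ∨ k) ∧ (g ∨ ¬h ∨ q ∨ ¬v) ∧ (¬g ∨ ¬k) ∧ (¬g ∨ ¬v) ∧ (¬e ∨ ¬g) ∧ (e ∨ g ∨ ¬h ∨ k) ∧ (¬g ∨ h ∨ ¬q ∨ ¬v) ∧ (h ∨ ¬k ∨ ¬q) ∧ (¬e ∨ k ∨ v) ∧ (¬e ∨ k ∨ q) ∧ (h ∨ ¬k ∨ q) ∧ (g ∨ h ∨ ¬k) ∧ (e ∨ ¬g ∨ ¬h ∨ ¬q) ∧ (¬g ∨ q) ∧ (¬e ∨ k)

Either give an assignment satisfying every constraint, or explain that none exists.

e = False, v = True, k = True, h = True, g = False, q = True

Set e = False.
Set v = True.
  then (¬g ∨ ¬v) forces g = False.
  then (g ∨ k) forces k = True.
  then (g ∨ h ∨ ¬k) forces h = True.
  then (g ∨ ¬h ∨ q ∨ ¬v) forces q = True.
All clauses satisfied.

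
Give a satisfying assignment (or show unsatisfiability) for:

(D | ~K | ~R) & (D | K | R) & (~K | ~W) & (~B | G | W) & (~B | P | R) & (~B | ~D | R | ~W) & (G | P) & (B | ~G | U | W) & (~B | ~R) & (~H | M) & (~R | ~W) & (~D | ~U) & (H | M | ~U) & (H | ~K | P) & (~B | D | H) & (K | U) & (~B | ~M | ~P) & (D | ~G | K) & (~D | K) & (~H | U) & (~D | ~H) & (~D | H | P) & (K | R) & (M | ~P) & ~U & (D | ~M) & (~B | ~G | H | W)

Unit clause (~U) forces U = False.
In (K | U) only K is left, so K = True.
In (~H | U) only ~H is left, so H = False.
In (~K | ~W) only ~W is left, so W = False.
In (H | ~K | P) only P is left, so P = True.
In (M | ~P) only M is left, so M = True.
In (D | ~M) only D is left, so D = True.
In (~B | ~M | ~P) only ~B is left, so B = False.
In (B | ~G | U | W) only ~G is left, so G = False.
Set R = True.
All clauses satisfied.

R=T, M=T, P=T, H=F, K=T, W=F, B=F, U=F, D=T, G=F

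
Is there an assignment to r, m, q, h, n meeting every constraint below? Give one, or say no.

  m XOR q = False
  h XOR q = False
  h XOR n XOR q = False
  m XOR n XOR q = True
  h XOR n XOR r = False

Adding constraints 1, 2, 3, 4 mod 2: every variable appears an even number of times on the left, so the left side is 0.
But the right sides sum to 1 (mod 2). 0 ≠ 1 — the system is inconsistent.

UNSATISFIABLE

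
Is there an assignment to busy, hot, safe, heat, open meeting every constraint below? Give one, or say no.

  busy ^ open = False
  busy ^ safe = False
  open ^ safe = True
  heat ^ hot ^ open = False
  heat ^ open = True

Unsatisfiable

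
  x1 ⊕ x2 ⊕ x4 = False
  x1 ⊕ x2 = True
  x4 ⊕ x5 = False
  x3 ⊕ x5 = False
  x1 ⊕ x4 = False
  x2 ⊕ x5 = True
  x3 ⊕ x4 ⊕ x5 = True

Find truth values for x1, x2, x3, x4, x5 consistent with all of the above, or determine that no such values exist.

x1 = True, x2 = False, x3 = True, x4 = True, x5 = True

x1 ⊕ x2 ⊕ x4 = T ⊕ F ⊕ T = False ✓
x1 ⊕ x2 = T ⊕ F = True ✓
x4 ⊕ x5 = T ⊕ T = False ✓
x3 ⊕ x5 = T ⊕ T = False ✓
x1 ⊕ x4 = T ⊕ T = False ✓
x2 ⊕ x5 = F ⊕ T = True ✓
x3 ⊕ x4 ⊕ x5 = T ⊕ T ⊕ T = True ✓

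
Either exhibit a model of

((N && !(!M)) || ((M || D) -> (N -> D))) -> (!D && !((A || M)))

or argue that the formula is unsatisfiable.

D: False, A: False, M: False, N: False

  ((N && !(!M)) || ((M || D) -> (N -> D))) -> (!D && !((A || M))) = True
    (N && !(!M)) || ((M || D) -> (N -> D)) = True
      N && !(!M) = False
        !(!M) = False
          !M = True
      (M || D) -> (N -> D) = True
        M || D = False
        N -> D = True
    !D && !((A || M)) = True
      !D = True
      !((A || M)) = True
        A || M = False
The formula evaluates to True.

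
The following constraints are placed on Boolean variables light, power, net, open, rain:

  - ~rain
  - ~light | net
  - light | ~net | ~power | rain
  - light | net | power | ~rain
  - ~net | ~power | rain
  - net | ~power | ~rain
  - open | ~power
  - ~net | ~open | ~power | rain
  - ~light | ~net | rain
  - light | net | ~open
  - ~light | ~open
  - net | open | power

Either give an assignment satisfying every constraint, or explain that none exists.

Unit clause (~rain) forces rain = False.
Try light = True:
  (~light | net) forces net = True.
  clause (~light | ~net | rain) is falsified — backtrack.
So light = False.
Try power = True:
  (light | ~net | ~power | rain) forces net = False.
  (open | ~power) forces open = True.
  clause (light | net | ~open) is falsified — backtrack.
So power = False.
Set net = True.
Set open = True.
All clauses satisfied.

light=F, power=F, net=T, open=T, rain=F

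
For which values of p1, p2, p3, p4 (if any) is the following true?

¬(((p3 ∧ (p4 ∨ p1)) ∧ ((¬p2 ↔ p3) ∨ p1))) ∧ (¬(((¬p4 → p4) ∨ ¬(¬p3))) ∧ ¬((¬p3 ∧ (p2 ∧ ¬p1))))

p1: True, p2: False, p3: False, p4: False

  ¬(((p3 ∧ (p4 ∨ p1)) ∧ ((¬p2 ↔ p3) ∨ p1))) = True
    (p3 ∧ (p4 ∨ p1)) ∧ ((¬p2 ↔ p3) ∨ p1) = False
      p3 ∧ (p4 ∨ p1) = False
        p4 ∨ p1 = True
      (¬p2 ↔ p3) ∨ p1 = True
        ¬p2 ↔ p3 = False
          ¬p2 = True
  ¬(((¬p4 → p4) ∨ ¬(¬p3))) ∧ ¬((¬p3 ∧ (p2 ∧ ¬p1))) = True
    ¬(((¬p4 → p4) ∨ ¬(¬p3))) = True
      (¬p4 → p4) ∨ ¬(¬p3) = False
        ¬p4 → p4 = False
          ¬p4 = True
        ¬(¬p3) = False
          ¬p3 = True
    ¬((¬p3 ∧ (p2 ∧ ¬p1))) = True
      ¬p3 ∧ (p2 ∧ ¬p1) = False
        ¬p3 = True
        p2 ∧ ¬p1 = False
          ¬p1 = False
Both conjuncts True, so the formula holds.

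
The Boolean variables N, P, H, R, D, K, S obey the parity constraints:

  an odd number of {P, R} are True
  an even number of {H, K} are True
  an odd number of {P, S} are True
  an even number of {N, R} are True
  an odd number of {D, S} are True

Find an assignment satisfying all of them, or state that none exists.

N = False, P = True, H = False, R = False, D = True, K = False, S = False

{P, R}: 1 true → odd ✓
{H, K}: 0 true → even ✓
{P, S}: 1 true → odd ✓
{N, R}: 0 true → even ✓
{D, S}: 1 true → odd ✓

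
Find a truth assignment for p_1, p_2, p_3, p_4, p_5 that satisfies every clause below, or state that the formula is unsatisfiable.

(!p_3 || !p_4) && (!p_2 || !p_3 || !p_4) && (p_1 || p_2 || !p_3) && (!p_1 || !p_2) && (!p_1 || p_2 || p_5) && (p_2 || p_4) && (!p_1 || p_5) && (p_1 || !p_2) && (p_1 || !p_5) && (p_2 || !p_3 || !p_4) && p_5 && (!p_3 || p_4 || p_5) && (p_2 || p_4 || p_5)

p_1=T, p_2=F, p_3=F, p_4=T, p_5=T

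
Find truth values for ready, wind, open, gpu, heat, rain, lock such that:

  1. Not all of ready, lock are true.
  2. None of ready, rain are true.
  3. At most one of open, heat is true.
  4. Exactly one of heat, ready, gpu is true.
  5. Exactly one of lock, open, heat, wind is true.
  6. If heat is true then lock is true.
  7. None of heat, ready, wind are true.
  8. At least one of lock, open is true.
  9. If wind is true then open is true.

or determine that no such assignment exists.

ready = False, wind = False, open = False, gpu = True, heat = False, rain = False, lock = True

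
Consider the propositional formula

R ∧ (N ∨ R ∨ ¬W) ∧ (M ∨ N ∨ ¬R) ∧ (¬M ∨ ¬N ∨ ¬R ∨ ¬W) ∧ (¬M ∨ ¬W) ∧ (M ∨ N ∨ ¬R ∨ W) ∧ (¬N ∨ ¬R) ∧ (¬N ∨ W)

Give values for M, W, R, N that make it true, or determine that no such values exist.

Unit clause (R) forces R = True.
In (¬N ∨ ¬R) only ¬N is left, so N = False.
In (M ∨ N ∨ ¬R) only M is left, so M = True.
In (¬M ∨ ¬W) only ¬W is left, so W = False.
All clauses satisfied.

M = True, W = False, R = True, N = False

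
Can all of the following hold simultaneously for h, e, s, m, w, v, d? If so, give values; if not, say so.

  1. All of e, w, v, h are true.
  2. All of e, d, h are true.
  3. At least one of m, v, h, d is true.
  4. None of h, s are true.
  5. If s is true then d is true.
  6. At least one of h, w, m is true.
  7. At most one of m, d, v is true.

The formula is unsatisfiable.

Case h = True:
  Constraint (4) is violated (h=T) — contradiction.
Case h = False:
  Constraint (1) is violated (h=F) — contradiction.
Both cases fail — unsatisfiable.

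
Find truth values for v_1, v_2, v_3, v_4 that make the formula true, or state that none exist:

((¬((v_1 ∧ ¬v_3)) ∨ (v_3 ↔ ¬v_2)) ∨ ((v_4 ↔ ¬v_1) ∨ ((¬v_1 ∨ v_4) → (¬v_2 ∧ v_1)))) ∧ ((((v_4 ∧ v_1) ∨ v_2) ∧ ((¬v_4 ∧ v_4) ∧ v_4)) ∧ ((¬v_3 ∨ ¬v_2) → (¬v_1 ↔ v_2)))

The formula is unsatisfiable.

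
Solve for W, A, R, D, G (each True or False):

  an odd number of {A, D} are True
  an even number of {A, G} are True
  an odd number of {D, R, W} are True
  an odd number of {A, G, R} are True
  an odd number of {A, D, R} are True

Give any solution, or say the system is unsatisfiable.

UNSATISFIABLE

Adding constraints 1, 2, 4, 5 mod 2: every variable appears an even number of times on the left, so the left side is 0.
But the right sides sum to 1 (mod 2). 0 ≠ 1 — the system is inconsistent.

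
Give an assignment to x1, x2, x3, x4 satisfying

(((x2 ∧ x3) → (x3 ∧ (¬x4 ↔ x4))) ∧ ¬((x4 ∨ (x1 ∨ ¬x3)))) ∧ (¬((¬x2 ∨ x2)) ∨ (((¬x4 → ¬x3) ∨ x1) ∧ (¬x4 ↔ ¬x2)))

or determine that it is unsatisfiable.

Unsatisfiable — no assignment works.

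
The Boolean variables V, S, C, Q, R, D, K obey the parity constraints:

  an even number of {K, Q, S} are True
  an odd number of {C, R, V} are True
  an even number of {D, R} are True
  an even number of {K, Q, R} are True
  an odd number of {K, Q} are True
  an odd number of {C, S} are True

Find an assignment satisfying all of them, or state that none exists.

V: False, S: True, C: False, Q: True, R: True, D: True, K: False

{K, Q, S}: 2 true → even ✓
{C, R, V}: 1 true → odd ✓
{D, R}: 2 true → even ✓
{K, Q, R}: 2 true → even ✓
{K, Q}: 1 true → odd ✓
{C, S}: 1 true → odd ✓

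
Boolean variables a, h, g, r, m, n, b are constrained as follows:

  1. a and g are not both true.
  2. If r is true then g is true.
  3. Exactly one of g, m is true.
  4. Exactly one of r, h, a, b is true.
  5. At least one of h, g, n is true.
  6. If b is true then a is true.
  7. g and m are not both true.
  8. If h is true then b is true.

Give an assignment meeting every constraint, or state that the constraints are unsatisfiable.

a=T; h=F; g=F; r=F; m=T; n=T; b=F

  (1) a=T, g=F — not both ✓
  (2) r=F ⇒ g: vacuous ✓
  (3) {g, m}: 1 true — exactly one ✓
  (4) {r, h, a, b}: 1 true — exactly one ✓
  (5) {h, g, n}: 1 true — at least one ✓
  (6) b=F ⇒ a: vacuous ✓
  (7) g=F, m=T — not both ✓
  (8) h=F ⇒ b: vacuous ✓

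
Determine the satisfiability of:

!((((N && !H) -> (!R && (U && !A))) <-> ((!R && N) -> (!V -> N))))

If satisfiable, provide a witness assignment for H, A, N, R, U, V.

H = False; A = True; N = True; R = True; U = False; V = True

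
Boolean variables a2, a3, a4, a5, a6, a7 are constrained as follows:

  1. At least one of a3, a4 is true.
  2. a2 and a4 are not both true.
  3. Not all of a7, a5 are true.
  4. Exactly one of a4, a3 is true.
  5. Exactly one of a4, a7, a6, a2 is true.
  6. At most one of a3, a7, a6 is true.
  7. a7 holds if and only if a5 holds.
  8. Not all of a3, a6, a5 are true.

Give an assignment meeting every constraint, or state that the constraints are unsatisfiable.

a2 = False; a3 = False; a4 = True; a5 = False; a6 = False; a7 = False

  (1) {a3, a4}: 1 true — at least one ✓
  (2) a2=F, a4=T — not both ✓
  (3) {a7, a5}: 0/2 true — not all ✓
  (4) {a4, a3}: 1 true — exactly one ✓
  (5) {a4, a7, a6, a2}: 1 true — exactly one ✓
  (6) {a3, a7, a6}: 0 true — at most one ✓
  (7) a7=F, a5=F — same ✓
  (8) {a3, a6, a5}: 0/3 true — not all ✓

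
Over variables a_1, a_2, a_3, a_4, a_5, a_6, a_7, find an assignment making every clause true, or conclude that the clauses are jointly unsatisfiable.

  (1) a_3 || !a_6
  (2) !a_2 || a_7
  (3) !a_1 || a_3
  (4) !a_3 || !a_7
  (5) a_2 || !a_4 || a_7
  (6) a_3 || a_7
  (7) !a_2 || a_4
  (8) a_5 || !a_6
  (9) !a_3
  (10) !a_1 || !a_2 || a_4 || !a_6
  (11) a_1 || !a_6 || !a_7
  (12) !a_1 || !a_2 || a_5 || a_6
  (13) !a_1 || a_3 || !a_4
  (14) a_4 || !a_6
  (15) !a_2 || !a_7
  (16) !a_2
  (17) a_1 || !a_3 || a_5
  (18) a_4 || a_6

a_1 = False, a_2 = False, a_3 = False, a_4 = True, a_5 = False, a_6 = False, a_7 = True

Unit clause (!a_3) forces a_3 = False.
Unit clause (!a_2) forces a_2 = False.
In (a_3 || !a_6) only !a_6 is left, so a_6 = False.
In (!a_1 || a_3) only !a_1 is left, so a_1 = False.
In (a_3 || a_7) only a_7 is left, so a_7 = True.
In (a_4 || a_6) only a_4 is left, so a_4 = True.
Set a_5 = False.
All clauses satisfied.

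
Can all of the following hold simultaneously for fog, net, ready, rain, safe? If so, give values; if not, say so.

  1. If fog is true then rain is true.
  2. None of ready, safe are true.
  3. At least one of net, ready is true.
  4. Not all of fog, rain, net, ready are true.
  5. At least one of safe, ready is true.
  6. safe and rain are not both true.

The formula is unsatisfiable.

Case ready = True:
  Constraint (2) is violated (ready=T) — contradiction.
Case ready = False:
  (2) forces safe = False.
  Constraint (5) is violated (safe=F, ready=F) — contradiction.
Both cases fail — unsatisfiable.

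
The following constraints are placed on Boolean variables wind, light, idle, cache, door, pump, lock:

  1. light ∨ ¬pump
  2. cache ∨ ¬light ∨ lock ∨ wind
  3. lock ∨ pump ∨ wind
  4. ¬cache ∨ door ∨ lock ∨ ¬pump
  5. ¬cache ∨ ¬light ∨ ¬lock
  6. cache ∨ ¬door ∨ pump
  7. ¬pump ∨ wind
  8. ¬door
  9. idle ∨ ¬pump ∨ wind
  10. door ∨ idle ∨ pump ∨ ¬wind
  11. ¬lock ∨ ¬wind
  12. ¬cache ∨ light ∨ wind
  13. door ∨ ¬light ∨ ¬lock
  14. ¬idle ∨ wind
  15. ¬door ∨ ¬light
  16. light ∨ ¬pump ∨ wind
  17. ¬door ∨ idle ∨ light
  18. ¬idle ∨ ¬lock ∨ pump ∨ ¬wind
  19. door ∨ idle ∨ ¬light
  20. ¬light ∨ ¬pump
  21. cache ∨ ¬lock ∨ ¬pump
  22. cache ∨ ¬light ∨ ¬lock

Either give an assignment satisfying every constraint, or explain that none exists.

wind = True; light = True; idle = True; cache = True; door = False; pump = False; lock = False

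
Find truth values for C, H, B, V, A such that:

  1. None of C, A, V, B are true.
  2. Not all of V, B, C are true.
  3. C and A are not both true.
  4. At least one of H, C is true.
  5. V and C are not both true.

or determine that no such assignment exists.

C = False, H = True, B = False, V = False, A = False

  (1) {C, A, V, B}: 0 true — none ✓
  (2) {V, B, C}: 0/3 true — not all ✓
  (3) C=F, A=F — not both ✓
  (4) {H, C}: 1 true — at least one ✓
  (5) V=F, C=F — not both ✓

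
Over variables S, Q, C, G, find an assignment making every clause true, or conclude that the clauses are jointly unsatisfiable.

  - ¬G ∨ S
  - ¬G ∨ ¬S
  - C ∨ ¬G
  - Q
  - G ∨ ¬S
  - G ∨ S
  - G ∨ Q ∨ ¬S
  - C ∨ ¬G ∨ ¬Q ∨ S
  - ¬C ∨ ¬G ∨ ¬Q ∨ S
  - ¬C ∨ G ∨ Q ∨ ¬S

The formula is unsatisfiable.

Case S = True:
  (¬G ∨ ¬S) forces G = False.
  Clause (G ∨ ¬S) is falsified — contradiction.
Case S = False:
  (¬G ∨ S) forces G = False.
  Clause (G ∨ S) is falsified — contradiction.
Both cases fail, so the formula is unsatisfiable.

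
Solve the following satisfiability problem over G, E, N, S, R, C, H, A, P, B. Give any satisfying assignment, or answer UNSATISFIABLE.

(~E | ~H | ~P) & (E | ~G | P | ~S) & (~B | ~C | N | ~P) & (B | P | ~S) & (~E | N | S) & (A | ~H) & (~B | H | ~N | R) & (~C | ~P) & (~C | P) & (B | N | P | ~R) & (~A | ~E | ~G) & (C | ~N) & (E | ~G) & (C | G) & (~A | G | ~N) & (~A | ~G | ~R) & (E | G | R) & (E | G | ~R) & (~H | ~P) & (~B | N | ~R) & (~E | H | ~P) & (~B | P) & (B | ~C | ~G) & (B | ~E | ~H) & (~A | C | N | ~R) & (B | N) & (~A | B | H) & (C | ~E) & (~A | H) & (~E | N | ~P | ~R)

Case C = True:
  (~C | ~P) forces P = False.
  Clause (~C | P) is falsified — contradiction.
Case C = False:
  (C | ~N) forces N = False.
  (C | G) forces G = True.
  (E | ~G) forces E = True.
  Clause (C | ~E) is falsified — contradiction.
Both cases fail, so the formula is unsatisfiable.

UNSATISFIABLE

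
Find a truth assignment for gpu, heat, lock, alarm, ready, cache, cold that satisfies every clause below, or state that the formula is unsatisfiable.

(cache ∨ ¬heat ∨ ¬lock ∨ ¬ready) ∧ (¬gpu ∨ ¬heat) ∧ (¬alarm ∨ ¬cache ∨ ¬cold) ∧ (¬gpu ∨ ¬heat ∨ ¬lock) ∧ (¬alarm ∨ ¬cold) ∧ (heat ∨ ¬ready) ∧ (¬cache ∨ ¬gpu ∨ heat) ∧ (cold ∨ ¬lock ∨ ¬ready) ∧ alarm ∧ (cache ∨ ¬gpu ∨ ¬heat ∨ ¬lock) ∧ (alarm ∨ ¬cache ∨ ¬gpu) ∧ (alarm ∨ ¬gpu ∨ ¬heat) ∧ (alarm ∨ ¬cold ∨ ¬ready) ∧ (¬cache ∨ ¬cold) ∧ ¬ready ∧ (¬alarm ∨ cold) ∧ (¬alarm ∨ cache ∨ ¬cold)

The formula is unsatisfiable.

Case alarm = True:
  (¬alarm ∨ ¬cold) forces cold = False.
  Clause (¬alarm ∨ cold) is falsified — contradiction.
Case alarm = False:
  Clause (alarm) is falsified — contradiction.
Both cases fail, so the formula is unsatisfiable.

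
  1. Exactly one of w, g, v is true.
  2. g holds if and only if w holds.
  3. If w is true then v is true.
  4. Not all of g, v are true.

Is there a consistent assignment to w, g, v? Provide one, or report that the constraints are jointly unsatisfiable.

w = False, g = False, v = True

  (1) {w, g, v}: 1 true — exactly one ✓
  (2) g=F, w=F — same ✓
  (3) w=F ⇒ v: vacuous ✓
  (4) {g, v}: 1/2 true — not all ✓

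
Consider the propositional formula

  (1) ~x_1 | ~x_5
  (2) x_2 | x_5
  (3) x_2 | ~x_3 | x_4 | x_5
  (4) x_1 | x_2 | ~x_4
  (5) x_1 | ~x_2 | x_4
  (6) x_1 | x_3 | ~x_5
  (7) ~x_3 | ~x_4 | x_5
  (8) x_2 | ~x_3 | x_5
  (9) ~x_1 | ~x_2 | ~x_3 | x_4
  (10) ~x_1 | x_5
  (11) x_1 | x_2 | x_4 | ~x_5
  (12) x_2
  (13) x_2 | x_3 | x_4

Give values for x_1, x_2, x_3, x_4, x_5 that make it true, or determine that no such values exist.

Unit clause (x_2) forces x_2 = True.
Try x_1 = True:
  (~x_1 | ~x_5) forces x_5 = False.
  clause (~x_1 | x_5) is falsified — backtrack.
So x_1 = False.
  then (x_1 | ~x_2 | x_4) forces x_4 = True.
Set x_3 = False.
  then (x_1 | x_3 | ~x_5) forces x_5 = False.
All clauses satisfied.

x_1: False, x_2: True, x_3: False, x_4: True, x_5: False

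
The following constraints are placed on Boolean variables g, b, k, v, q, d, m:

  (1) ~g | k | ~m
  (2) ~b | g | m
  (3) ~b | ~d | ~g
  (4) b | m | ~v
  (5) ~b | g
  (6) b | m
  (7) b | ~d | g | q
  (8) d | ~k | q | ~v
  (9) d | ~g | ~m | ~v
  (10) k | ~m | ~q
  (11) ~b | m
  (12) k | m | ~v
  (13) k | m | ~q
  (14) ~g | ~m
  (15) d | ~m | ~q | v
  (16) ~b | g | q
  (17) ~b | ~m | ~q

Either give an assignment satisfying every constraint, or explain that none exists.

g: False; b: False; k: False; v: False; q: False; d: False; m: True

Try g = True:
  (~g | ~m) forces m = False.
  (b | m) forces b = True.
  clause (~b | m) is falsified — backtrack.
So g = False.
  then (~b | g) forces b = False.
  then (b | m) forces m = True.
Set k = False.
  then (k | ~m | ~q) forces q = False.
  then (b | ~d | g | q) forces d = False.
Set v = False.
All clauses satisfied.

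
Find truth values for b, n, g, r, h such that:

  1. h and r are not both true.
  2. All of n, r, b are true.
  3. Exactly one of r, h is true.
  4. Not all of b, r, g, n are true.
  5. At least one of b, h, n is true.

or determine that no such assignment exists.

b = True, n = True, g = False, r = True, h = False

  (1) h=F, r=T — not both ✓
  (2) {n, r, b}: all 3 true ✓
  (3) {r, h}: 1 true — exactly one ✓
  (4) {b, r, g, n}: 3/4 true — not all ✓
  (5) {b, h, n}: 2 true — at least one ✓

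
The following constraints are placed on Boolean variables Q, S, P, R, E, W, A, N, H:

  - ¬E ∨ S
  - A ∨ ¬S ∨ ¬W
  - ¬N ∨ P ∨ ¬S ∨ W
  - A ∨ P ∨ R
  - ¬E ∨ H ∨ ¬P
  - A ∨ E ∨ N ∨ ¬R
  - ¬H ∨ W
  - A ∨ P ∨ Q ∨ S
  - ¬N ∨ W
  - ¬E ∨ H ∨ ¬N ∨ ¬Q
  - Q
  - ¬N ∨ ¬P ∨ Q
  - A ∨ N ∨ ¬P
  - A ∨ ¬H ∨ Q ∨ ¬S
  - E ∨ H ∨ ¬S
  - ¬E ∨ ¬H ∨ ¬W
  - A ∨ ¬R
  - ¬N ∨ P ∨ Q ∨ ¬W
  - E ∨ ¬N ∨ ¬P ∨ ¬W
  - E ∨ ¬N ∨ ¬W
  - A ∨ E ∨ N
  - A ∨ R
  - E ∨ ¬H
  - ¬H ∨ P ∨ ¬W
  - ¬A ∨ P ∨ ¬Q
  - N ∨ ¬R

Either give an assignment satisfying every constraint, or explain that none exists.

Unit clause (Q) forces Q = True.
Set S = False.
  then (¬E ∨ S) forces E = False.
  then (E ∨ ¬H) forces H = False.
Try P = False:
  (¬A ∨ P ∨ ¬Q) forces A = False.
  (A ∨ P ∨ R) forces R = True.
  clause (A ∨ ¬R) is falsified — backtrack.
So P = True.
Try R = True:
  (A ∨ ¬R) forces A = True.
  (N ∨ ¬R) forces N = True.
  (¬N ∨ W) forces W = True.
  clause (E ∨ ¬N ∨ ¬P ∨ ¬W) is falsified — backtrack.
So R = False.
  then (A ∨ R) forces A = True.
Set W = False.
  then (¬N ∨ W) forces N = False.
All clauses satisfied.

Q=T, S=F, P=T, R=F, E=F, W=F, A=T, N=F, H=F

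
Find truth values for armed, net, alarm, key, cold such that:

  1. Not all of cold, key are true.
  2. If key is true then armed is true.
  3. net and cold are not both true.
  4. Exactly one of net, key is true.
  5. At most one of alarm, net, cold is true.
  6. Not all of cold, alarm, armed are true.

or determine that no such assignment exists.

armed=T, net=T, alarm=F, key=F, cold=F

  (1) {cold, key}: 0/2 true — not all ✓
  (2) key=F ⇒ armed: vacuous ✓
  (3) net=T, cold=F — not both ✓
  (4) {net, key}: 1 true — exactly one ✓
  (5) {alarm, net, cold}: 1 true — at most one ✓
  (6) {cold, alarm, armed}: 1/3 true — not all ✓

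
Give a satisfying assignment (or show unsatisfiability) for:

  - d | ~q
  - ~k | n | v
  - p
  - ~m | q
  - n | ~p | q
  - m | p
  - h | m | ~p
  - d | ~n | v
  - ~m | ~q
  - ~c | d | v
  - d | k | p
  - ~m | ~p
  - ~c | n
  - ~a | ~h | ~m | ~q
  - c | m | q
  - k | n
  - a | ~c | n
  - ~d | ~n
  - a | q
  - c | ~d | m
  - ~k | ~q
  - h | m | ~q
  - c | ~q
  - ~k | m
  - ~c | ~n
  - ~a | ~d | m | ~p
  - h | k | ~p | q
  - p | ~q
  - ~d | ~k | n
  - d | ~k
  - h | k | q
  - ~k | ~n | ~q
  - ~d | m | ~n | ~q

Unsatisfiable

Case p = True:
  (~m | ~p) forces m = False.
  (h | m | ~p) forces h = True.
  (~k | m) forces k = False.
  (k | n) forces n = True.
  (~d | ~n) forces d = False.
  (d | ~q) forces q = False.
  (d | ~n | v) forces v = True.
  (c | m | q) forces c = True.
  Clause (~c | ~n) is falsified — contradiction.
Case p = False:
  Clause (p) is falsified — contradiction.
Both cases fail, so the formula is unsatisfiable.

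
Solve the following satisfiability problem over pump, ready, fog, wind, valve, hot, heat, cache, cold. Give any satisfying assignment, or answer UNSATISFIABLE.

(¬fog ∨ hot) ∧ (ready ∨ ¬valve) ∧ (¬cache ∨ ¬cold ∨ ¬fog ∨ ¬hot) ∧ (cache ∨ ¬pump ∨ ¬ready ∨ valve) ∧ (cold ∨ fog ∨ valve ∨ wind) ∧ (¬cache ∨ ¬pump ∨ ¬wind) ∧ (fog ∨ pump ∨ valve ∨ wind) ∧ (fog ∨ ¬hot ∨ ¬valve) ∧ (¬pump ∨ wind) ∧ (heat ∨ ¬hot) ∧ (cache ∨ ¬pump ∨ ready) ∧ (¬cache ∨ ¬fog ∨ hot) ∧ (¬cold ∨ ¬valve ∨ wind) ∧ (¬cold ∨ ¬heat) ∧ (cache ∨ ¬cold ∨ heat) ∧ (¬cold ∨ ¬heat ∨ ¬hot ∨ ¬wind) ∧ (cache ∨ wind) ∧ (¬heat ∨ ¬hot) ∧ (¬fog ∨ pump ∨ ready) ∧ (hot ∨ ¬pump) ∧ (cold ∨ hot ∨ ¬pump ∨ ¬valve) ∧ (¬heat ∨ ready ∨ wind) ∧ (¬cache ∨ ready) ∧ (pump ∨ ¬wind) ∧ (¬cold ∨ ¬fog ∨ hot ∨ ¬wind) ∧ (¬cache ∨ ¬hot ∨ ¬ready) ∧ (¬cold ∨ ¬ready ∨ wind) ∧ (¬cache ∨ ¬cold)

Set pump = False.
  then (pump ∨ ¬wind) forces wind = False.
  then (cache ∨ wind) forces cache = True.
  then (¬cache ∨ ready) forces ready = True.
  then (¬cache ∨ ¬hot ∨ ¬ready) forces hot = False.
  then (¬cold ∨ ¬ready ∨ wind) forces cold = False.
  then (¬fog ∨ hot) forces fog = False.
  then (cold ∨ fog ∨ valve ∨ wind) forces valve = True.
Set heat = True.
All clauses satisfied.

pump = False; ready = True; fog = False; wind = False; valve = True; hot = False; heat = True; cache = True; cold = False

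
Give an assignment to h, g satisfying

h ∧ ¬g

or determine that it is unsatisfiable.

h: True, g: False

  ¬g = True
Both conjuncts True, so the formula holds.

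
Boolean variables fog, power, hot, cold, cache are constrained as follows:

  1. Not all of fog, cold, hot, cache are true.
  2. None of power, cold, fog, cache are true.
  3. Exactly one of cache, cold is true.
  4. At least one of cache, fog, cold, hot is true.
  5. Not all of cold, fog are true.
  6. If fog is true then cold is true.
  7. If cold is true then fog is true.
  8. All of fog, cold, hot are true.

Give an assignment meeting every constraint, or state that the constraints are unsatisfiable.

No satisfying assignment exists.

Case fog = True:
  Constraint (2) is violated (fog=T) — contradiction.
Case fog = False:
  Constraint (8) is violated (fog=F) — contradiction.
Both cases fail — unsatisfiable.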